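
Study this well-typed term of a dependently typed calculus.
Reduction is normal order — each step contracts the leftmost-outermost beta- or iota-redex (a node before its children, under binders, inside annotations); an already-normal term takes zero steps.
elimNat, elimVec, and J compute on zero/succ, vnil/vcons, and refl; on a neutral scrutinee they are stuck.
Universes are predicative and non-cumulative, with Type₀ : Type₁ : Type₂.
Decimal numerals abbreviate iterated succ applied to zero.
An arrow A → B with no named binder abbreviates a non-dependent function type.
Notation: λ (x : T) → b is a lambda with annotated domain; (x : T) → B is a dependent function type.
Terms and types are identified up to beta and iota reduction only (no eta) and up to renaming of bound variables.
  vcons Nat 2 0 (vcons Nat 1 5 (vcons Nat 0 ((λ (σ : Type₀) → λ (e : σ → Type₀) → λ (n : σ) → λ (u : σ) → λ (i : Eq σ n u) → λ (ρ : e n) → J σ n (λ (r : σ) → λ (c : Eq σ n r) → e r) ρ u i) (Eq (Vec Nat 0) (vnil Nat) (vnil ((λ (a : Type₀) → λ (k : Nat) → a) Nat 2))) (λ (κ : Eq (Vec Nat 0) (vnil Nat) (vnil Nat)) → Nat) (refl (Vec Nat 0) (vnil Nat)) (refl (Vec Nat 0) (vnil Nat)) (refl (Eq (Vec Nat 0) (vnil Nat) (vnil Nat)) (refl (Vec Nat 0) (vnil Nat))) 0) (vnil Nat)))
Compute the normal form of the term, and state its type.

normal form:
  vcons Nat 2 0 (vcons Nat 1 5 (vcons Nat 0 0 (vnil Nat)))
the term's type:
  Vec Nat 3


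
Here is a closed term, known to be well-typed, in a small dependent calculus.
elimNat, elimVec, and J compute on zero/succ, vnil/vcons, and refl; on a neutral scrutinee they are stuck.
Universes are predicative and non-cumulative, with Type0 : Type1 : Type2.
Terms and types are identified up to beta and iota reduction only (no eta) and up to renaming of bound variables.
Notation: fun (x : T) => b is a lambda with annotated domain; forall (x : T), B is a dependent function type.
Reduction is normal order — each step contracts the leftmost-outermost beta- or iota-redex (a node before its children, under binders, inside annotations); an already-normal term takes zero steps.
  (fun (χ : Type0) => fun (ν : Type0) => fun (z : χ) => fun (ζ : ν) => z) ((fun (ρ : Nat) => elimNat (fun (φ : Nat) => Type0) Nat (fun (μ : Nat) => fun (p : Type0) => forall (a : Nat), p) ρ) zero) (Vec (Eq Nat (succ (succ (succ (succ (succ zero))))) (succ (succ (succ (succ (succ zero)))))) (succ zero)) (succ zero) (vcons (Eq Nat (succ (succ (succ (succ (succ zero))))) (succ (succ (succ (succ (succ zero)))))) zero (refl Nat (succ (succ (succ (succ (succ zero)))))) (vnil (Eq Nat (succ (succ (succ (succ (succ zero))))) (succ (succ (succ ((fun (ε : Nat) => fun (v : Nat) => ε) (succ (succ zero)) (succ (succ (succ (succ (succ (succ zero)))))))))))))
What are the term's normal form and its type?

resulting normal form:
  succ zero
the term's type:
  Nat


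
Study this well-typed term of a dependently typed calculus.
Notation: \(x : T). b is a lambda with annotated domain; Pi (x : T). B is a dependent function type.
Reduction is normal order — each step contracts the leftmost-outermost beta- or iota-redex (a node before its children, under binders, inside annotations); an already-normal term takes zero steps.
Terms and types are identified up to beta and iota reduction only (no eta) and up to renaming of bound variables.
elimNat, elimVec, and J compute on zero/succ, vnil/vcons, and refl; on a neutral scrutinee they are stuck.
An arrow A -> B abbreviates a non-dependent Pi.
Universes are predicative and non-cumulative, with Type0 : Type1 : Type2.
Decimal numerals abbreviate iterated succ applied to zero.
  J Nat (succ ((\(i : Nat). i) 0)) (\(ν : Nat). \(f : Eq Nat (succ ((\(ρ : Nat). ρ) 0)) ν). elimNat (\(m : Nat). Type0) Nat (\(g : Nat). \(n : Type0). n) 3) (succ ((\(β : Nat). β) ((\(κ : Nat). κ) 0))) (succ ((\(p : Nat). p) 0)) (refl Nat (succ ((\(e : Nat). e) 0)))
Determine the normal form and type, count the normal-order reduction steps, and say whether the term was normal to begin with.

reduced normal form:
  1
type:
  Nat
normal-order step count: 3
term was already normal: no
first contracted redex: a J iota-redex


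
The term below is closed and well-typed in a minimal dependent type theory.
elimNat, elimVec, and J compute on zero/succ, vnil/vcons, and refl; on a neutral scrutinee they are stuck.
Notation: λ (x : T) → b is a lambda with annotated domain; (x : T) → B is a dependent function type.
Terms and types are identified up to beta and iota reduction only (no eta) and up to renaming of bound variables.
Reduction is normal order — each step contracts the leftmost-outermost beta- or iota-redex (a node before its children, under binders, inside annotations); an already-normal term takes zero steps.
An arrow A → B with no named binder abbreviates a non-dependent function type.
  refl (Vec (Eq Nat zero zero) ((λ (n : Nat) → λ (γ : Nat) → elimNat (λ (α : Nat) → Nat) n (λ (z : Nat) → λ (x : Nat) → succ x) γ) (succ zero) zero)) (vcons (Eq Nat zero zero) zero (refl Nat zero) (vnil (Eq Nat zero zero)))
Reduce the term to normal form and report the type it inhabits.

reduced normal form:
  refl (Vec (Eq Nat zero zero) (succ zero)) (vcons (Eq Nat zero zero) zero (refl Nat zero) (vnil (Eq Nat zero zero)))
type:
  Eq (Vec (Eq Nat zero zero) (succ zero)) (vcons (Eq Nat zero zero) zero (refl Nat zero) (vnil (Eq Nat zero zero))) (vcons (Eq Nat zero zero) zero (refl Nat zero) (vnil (Eq Nat zero zero)))
observation: 3 normal-order steps normalize the term, beginning with a beta-redex.


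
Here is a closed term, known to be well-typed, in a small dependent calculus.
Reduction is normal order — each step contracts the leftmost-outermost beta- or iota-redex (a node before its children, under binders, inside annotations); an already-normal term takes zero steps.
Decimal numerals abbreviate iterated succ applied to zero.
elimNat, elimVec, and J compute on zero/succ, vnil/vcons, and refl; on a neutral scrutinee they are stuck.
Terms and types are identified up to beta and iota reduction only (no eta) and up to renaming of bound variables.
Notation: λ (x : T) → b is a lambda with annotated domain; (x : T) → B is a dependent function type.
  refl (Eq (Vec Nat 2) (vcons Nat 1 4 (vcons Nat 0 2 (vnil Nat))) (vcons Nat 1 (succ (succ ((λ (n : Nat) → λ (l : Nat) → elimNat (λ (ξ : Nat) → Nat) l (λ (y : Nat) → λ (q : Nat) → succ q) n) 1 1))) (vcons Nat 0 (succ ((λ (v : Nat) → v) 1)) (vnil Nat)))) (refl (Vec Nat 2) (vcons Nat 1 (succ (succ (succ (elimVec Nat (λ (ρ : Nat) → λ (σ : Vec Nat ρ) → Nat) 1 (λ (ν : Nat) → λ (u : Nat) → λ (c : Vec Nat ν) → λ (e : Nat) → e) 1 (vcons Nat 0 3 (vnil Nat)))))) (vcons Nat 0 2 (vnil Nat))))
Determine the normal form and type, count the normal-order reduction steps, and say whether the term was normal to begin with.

reduced normal form:
  refl (Eq (Vec Nat 2) (vcons Nat 1 4 (vcons Nat 0 2 (vnil Nat))) (vcons Nat 1 4 (vcons Nat 0 2 (vnil Nat)))) (refl (Vec Nat 2) (vcons Nat 1 4 (vcons Nat 0 2 (vnil Nat))))
type:
  Eq (Eq (Vec Nat 2) (vcons Nat 1 4 (vcons Nat 0 2 (vnil Nat))) (vcons Nat 1 4 (vcons Nat 0 2 (vnil Nat)))) (refl (Vec Nat 2) (vcons Nat 1 4 (vcons Nat 0 2 (vnil Nat)))) (refl (Vec Nat 2) (vcons Nat 1 4 (vcons Nat 0 2 (vnil Nat))))
reduction steps (normal order): 13
started in normal form: no
first contracted redex: a beta-redex


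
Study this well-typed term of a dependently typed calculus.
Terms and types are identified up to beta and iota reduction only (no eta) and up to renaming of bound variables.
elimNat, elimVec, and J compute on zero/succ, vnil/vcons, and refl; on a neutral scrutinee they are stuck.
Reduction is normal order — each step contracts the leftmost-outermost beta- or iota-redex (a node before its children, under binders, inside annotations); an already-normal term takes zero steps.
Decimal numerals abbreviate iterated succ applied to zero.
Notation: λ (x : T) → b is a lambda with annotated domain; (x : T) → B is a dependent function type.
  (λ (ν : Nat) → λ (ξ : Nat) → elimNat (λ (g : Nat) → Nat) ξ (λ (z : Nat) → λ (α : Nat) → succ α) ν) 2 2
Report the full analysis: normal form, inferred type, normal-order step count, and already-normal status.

normal form:
  4
inferred type:
  Nat
steps to reach normal form (normal order): 9
already normal: no
first redex: a beta-redex


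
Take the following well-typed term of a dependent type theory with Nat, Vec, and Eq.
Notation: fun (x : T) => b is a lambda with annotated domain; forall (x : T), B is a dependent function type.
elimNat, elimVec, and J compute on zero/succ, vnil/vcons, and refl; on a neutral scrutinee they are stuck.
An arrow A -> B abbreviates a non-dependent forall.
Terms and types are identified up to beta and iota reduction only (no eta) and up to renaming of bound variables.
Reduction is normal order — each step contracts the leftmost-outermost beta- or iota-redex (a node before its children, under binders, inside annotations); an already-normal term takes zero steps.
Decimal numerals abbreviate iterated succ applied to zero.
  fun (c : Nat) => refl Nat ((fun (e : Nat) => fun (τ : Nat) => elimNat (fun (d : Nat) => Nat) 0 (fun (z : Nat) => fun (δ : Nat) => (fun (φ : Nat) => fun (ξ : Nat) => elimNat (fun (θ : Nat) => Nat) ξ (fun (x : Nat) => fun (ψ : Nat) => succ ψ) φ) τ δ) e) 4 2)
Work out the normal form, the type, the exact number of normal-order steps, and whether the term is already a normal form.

resulting normal form:
  fun (c : Nat) => refl Nat 8
inferred type:
  Nat -> Eq Nat 8 8
steps to reach normal form (normal order): 51
started in normal form: no
first redex: a beta-redex


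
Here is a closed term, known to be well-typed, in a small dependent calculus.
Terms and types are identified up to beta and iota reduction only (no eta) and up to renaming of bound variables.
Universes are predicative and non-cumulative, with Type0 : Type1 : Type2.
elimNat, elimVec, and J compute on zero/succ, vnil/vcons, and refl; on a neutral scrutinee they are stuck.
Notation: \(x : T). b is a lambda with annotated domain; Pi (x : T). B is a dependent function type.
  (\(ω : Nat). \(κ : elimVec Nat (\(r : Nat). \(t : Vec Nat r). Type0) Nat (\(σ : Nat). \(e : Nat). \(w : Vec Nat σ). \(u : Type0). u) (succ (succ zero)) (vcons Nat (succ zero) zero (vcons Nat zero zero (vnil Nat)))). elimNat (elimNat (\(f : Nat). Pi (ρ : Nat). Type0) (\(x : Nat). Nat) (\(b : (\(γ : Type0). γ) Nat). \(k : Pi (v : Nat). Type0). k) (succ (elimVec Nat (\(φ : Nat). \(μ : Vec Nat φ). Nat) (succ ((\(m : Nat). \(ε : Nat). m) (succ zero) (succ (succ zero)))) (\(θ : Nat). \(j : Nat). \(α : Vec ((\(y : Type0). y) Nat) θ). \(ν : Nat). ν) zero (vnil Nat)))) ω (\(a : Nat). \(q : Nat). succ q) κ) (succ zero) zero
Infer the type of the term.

the term's type:
  Nat


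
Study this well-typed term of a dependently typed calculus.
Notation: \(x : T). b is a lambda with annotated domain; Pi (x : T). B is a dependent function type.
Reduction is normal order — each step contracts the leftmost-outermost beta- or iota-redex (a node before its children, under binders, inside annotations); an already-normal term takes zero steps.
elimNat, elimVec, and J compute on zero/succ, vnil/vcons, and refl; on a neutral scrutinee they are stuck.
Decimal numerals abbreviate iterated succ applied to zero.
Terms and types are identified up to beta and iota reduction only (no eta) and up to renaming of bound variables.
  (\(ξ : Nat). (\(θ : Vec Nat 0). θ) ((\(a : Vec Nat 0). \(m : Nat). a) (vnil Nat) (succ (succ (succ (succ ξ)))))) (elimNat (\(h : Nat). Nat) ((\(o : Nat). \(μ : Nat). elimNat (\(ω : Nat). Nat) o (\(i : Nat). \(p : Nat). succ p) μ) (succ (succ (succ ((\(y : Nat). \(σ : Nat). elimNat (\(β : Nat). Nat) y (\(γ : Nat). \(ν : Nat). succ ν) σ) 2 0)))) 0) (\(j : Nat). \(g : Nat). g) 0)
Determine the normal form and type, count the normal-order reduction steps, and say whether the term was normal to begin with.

reduced normal form:
  vnil Nat
inferred type:
  Vec Nat 0
reduction steps (normal order): 4
started in normal form: no
first contracted redex: a beta-redex


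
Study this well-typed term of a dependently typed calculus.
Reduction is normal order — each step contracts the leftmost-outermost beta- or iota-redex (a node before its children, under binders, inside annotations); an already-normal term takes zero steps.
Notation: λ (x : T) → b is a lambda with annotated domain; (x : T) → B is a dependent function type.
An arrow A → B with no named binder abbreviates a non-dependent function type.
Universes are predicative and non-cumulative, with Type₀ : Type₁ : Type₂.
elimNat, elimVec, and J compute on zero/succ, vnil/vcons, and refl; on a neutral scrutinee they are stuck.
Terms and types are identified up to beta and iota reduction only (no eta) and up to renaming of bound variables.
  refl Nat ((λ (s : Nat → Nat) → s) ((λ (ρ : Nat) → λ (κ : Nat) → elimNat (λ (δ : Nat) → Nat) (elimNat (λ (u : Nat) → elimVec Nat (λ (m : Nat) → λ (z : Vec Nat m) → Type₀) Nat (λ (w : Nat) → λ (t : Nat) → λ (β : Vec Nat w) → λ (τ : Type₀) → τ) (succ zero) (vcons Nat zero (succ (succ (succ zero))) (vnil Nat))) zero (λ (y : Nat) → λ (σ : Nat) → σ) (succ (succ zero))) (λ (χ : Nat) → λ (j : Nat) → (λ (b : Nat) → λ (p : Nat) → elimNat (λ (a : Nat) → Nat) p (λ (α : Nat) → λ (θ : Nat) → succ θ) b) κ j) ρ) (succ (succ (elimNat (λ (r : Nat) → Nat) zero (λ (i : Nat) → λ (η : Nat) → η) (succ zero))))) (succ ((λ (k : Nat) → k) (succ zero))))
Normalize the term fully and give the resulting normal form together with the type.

reduced normal form:
  refl Nat (succ (succ (succ (succ zero))))
type:
  Eq Nat (succ (succ (succ (succ zero)))) (succ (succ (succ (succ zero))))
observation: 51 normal-order steps normalize the term, beginning with a beta-redex.


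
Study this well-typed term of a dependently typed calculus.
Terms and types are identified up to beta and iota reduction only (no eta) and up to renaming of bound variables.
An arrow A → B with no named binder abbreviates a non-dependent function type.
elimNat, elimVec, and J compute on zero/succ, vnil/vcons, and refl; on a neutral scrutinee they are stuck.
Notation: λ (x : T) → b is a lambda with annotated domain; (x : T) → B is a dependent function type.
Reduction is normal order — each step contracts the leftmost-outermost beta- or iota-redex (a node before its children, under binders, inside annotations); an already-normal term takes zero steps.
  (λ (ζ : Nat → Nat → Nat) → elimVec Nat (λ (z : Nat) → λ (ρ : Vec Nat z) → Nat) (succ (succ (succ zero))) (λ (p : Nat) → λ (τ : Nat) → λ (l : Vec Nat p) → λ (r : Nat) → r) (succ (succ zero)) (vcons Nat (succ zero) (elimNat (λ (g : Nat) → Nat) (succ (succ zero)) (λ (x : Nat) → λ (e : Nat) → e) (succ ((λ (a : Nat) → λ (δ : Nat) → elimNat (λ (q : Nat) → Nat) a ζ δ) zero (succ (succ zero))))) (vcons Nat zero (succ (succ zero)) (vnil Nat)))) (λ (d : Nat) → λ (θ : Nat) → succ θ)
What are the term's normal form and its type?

normal form:
  succ (succ (succ zero))
type:
  Nat


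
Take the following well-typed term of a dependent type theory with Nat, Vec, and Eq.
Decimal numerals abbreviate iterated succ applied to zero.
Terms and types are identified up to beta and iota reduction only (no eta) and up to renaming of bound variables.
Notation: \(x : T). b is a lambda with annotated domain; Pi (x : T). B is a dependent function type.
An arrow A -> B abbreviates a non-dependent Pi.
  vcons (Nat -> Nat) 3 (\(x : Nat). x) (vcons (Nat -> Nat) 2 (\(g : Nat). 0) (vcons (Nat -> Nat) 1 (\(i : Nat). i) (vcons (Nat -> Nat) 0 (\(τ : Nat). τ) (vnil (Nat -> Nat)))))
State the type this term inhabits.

the term's type:
  Vec (Nat -> Nat) 4


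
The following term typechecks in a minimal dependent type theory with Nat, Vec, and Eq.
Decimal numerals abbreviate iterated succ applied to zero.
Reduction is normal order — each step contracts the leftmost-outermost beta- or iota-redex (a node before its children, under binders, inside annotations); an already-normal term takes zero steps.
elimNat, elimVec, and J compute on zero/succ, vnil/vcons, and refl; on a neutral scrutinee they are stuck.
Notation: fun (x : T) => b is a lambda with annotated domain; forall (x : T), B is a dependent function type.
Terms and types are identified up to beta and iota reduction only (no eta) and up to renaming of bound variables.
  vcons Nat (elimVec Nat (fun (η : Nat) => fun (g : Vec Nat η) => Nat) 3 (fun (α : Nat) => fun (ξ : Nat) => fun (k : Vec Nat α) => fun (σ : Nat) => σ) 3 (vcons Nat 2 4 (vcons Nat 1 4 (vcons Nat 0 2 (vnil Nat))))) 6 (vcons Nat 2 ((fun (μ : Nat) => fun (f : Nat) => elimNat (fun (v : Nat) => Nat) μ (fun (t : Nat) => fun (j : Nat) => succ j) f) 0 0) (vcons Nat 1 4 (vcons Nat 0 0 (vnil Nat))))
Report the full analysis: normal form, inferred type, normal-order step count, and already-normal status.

normal form:
  vcons Nat 3 6 (vcons Nat 2 0 (vcons Nat 1 4 (vcons Nat 0 0 (vnil Nat))))
inferred type:
  Vec Nat 4
steps to reach normal form (normal order): 19
already normal: no
first redex: an elimVec iota-redex


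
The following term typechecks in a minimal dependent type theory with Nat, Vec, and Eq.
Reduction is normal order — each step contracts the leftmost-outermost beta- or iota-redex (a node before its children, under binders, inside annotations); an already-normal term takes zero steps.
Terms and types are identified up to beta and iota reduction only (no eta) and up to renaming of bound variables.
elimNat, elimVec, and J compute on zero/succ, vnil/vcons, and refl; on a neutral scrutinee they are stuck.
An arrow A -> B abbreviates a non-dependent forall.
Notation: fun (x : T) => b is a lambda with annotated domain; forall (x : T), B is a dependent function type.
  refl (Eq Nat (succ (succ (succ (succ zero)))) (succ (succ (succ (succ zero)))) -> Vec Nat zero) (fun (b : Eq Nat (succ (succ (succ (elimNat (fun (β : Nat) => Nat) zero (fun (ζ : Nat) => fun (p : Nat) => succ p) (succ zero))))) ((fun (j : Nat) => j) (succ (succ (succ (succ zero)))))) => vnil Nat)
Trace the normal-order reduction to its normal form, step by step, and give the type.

normal-order reduction:
  refl (Eq Nat (succ (succ (succ (succ zero)))) (succ (succ (succ (succ zero)))) -> Vec Nat zero) (fun (b : Eq Nat (succ (succ (succ (elimNat (fun (β : Nat) => Nat) zero (fun (ζ : Nat) => fun (p : Nat) => succ p) (succ zero))))) ((fun (j : Nat) => j) (succ (succ (succ (succ zero)))))) => vnil Nat)
  ~> refl (Eq Nat (succ (succ (succ (succ zero)))) (succ (succ (succ (succ zero)))) -> Vec Nat zero) (fun (b : Eq Nat (succ (succ (succ ((fun (β : Nat) => fun (ζ : Nat) => succ ζ) zero (elimNat (fun (p : Nat) => Nat) zero (fun (j : Nat) => fun (d : Nat) => succ d) zero))))) ((fun (f : Nat) => f) (succ (succ (succ (succ zero)))))) => vnil Nat)
  ~> refl (Eq Nat (succ (succ (succ (succ zero)))) (succ (succ (succ (succ zero)))) -> Vec Nat zero) (fun (b : Eq Nat (succ (succ (succ ((fun (β : Nat) => succ β) (elimNat (fun (ζ : Nat) => Nat) zero (fun (p : Nat) => fun (j : Nat) => succ j) zero))))) ((fun (d : Nat) => d) (succ (succ (succ (succ zero)))))) => vnil Nat)
  ~> refl (Eq Nat (succ (succ (succ (succ zero)))) (succ (succ (succ (succ zero)))) -> Vec Nat zero) (fun (b : Eq Nat (succ (succ (succ (succ (elimNat (fun (β : Nat) => Nat) zero (fun (ζ : Nat) => fun (p : Nat) => succ p) zero))))) ((fun (j : Nat) => j) (succ (succ (succ (succ zero)))))) => vnil Nat)
  ~> refl (Eq Nat (succ (succ (succ (succ zero)))) (succ (succ (succ (succ zero)))) -> Vec Nat zero) (fun (b : Eq Nat (succ (succ (succ (succ zero)))) ((fun (β : Nat) => β) (succ (succ (succ (succ zero)))))) => vnil Nat)
  ~> refl (Eq Nat (succ (succ (succ (succ zero)))) (succ (succ (succ (succ zero)))) -> Vec Nat zero) (fun (b : Eq Nat (succ (succ (succ (succ zero)))) (succ (succ (succ (succ zero))))) => vnil Nat)
the term's type:
  Eq (Eq Nat (succ (succ (succ (succ zero)))) (succ (succ (succ (succ zero)))) -> Vec Nat zero) (fun (b : Eq Nat (succ (succ (succ (succ zero)))) (succ (succ (succ (succ zero))))) => vnil Nat) (fun (β : Eq Nat (succ (succ (succ (succ zero)))) (succ (succ (succ (succ zero))))) => vnil Nat)


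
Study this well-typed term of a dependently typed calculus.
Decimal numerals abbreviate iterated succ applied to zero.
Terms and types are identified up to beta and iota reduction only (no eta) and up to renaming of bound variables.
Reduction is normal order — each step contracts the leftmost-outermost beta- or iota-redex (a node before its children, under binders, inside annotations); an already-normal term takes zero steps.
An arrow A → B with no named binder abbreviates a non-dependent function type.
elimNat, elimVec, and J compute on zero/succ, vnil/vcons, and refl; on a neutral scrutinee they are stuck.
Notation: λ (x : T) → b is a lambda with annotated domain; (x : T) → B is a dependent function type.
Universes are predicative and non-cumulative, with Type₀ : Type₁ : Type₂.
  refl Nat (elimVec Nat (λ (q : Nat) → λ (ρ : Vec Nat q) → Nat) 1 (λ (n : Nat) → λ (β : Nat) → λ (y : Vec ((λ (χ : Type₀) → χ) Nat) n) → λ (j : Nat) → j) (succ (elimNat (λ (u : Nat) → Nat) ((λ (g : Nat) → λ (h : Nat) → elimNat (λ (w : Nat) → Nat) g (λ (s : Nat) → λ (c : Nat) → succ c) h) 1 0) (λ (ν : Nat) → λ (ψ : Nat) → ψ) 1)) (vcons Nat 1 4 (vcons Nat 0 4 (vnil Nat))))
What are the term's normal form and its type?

normal form:
  refl Nat 1
type:
  Eq Nat 1 1


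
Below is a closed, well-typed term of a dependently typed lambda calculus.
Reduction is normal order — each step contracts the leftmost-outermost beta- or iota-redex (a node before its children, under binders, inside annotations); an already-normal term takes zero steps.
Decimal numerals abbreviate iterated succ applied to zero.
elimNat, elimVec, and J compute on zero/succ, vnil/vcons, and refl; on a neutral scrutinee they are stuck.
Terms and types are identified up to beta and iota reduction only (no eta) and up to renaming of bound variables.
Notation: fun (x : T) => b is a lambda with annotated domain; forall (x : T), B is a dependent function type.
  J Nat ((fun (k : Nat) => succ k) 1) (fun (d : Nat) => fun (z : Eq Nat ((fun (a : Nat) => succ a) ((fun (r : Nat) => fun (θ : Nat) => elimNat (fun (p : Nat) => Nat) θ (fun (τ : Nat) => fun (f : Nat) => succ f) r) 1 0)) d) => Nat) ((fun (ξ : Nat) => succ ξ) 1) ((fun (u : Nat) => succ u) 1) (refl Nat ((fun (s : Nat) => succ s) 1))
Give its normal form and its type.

resulting normal form:
  2
the term's type:
  Nat
observation: contracting a J iota-redex first, the term normalizes in 2 steps.


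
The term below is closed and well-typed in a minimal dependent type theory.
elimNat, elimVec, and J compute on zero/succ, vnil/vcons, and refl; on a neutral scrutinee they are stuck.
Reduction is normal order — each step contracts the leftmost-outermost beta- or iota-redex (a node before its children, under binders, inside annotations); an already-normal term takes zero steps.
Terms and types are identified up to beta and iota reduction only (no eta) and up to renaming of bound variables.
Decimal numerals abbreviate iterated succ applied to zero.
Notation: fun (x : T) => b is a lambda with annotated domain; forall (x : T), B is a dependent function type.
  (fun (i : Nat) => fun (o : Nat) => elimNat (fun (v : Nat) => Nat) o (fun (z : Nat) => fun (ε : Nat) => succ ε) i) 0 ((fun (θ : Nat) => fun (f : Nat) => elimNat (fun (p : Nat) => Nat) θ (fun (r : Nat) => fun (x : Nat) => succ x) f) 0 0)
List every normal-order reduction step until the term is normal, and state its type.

normal-order reduction sequence:
  (fun (i : Nat) => fun (o : Nat) => elimNat (fun (v : Nat) => Nat) o (fun (z : Nat) => fun (ε : Nat) => succ ε) i) 0 ((fun (θ : Nat) => fun (f : Nat) => elimNat (fun (p : Nat) => Nat) θ (fun (r : Nat) => fun (x : Nat) => succ x) f) 0 0)
  ~> (fun (i : Nat) => elimNat (fun (o : Nat) => Nat) i (fun (v : Nat) => fun (z : Nat) => succ z) 0) ((fun (ε : Nat) => fun (θ : Nat) => elimNat (fun (f : Nat) => Nat) ε (fun (p : Nat) => fun (r : Nat) => succ r) θ) 0 0)
  ~> elimNat (fun (i : Nat) => Nat) ((fun (o : Nat) => fun (v : Nat) => elimNat (fun (z : Nat) => Nat) o (fun (ε : Nat) => fun (θ : Nat) => succ θ) v) 0 0) (fun (f : Nat) => fun (p : Nat) => succ p) 0
  ~> (fun (i : Nat) => fun (o : Nat) => elimNat (fun (v : Nat) => Nat) i (fun (z : Nat) => fun (ε : Nat) => succ ε) o) 0 0
  ~> (fun (i : Nat) => elimNat (fun (o : Nat) => Nat) 0 (fun (v : Nat) => fun (z : Nat) => succ z) i) 0
  ~> elimNat (fun (i : Nat) => Nat) 0 (fun (o : Nat) => fun (v : Nat) => succ v) 0
  ~> 0
the term's type:
  Nat


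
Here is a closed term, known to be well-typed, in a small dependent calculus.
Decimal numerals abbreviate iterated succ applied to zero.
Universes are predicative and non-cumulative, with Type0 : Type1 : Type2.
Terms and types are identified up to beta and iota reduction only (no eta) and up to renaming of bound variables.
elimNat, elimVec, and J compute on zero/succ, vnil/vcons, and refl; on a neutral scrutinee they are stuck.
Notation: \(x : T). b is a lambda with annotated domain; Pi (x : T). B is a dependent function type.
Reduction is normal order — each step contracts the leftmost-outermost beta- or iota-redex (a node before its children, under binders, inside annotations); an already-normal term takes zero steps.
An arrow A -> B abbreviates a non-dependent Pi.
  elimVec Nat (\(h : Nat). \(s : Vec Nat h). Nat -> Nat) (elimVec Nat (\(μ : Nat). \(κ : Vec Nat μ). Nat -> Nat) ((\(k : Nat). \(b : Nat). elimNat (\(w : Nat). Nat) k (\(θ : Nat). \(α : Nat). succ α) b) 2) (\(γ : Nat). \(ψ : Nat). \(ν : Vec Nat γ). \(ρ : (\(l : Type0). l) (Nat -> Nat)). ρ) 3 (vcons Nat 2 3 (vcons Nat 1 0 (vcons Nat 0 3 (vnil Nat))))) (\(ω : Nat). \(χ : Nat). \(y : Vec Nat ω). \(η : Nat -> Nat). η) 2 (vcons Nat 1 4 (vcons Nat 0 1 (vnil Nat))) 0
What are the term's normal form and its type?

normal form:
  2
inferred type:
  Nat
observation: 30 normal-order steps separate the term from its normal form.


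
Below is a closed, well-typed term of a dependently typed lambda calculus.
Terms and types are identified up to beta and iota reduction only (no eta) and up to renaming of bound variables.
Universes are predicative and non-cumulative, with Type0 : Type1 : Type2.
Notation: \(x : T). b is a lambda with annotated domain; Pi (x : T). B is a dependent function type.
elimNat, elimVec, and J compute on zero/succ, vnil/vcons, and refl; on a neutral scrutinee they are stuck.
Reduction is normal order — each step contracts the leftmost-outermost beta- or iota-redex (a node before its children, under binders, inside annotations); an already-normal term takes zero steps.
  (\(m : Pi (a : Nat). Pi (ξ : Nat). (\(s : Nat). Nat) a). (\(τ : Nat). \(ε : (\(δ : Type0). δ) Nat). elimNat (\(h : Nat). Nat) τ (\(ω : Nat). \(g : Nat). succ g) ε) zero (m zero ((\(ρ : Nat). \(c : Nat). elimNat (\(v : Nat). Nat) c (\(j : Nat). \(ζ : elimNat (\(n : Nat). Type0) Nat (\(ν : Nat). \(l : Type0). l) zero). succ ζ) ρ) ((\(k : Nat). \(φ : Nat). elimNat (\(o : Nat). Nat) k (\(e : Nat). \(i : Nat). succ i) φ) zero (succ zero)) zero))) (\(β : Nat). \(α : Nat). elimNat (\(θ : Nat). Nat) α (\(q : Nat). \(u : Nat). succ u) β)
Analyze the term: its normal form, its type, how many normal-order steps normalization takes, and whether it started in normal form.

resulting normal form:
  succ zero
inferred type:
  Nat
reduction steps (normal order): 23
term was already normal: no
first contracted redex: a beta-redex


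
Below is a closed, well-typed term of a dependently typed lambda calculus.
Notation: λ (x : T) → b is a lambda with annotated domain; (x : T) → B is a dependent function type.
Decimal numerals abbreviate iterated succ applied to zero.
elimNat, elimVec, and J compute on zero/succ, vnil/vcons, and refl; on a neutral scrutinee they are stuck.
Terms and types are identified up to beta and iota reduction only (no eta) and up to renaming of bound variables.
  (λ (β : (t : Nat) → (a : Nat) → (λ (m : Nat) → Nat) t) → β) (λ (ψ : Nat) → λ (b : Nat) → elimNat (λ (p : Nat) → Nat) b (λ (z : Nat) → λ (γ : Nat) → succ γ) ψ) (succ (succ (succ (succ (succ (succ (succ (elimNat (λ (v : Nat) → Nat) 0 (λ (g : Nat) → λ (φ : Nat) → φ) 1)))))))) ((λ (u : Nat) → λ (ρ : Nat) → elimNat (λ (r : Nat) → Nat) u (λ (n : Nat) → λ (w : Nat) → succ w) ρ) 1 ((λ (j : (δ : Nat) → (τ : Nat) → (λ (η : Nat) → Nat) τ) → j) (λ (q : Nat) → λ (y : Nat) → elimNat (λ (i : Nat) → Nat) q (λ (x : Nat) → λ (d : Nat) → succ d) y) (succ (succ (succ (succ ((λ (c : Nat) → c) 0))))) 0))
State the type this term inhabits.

type:
  Nat


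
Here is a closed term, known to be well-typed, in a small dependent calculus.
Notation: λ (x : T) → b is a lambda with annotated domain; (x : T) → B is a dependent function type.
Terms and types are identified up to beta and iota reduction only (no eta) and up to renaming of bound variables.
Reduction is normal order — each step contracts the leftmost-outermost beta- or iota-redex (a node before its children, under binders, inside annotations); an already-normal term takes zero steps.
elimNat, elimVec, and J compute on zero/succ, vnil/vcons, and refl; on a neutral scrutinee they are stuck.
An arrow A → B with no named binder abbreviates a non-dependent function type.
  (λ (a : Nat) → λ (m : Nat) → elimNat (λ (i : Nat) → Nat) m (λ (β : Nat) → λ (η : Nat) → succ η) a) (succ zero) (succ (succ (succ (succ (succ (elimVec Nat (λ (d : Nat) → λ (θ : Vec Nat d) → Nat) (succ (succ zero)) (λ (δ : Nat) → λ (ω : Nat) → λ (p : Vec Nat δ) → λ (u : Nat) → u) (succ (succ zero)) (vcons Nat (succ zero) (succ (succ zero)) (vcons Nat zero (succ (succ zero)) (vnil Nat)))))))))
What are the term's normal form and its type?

resulting normal form:
  succ (succ (succ (succ (succ (succ (succ (succ zero)))))))
inferred type:
  Nat
observation: the first redex contracted is a beta-redex; the normal form is reached in 17 normal-order steps.


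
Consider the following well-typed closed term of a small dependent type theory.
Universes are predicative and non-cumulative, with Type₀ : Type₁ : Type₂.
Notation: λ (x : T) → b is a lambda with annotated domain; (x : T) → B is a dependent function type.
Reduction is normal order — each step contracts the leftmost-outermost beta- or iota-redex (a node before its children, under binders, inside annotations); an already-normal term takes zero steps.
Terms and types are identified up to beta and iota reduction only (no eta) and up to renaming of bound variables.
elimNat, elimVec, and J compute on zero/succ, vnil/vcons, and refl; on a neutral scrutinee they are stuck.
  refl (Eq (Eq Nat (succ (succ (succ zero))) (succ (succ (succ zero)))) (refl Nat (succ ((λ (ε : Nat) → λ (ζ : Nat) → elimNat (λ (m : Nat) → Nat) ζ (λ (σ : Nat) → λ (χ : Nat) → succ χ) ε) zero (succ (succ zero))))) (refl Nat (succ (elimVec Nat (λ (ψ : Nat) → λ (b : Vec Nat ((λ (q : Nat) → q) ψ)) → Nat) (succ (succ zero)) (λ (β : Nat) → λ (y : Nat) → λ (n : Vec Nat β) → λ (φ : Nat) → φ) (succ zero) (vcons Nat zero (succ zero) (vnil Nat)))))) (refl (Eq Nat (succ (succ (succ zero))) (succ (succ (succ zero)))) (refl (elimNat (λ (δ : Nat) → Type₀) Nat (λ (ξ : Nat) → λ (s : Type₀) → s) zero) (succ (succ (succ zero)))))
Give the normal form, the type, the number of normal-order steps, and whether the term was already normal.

resulting normal form:
  refl (Eq (Eq Nat (succ (succ (succ zero))) (succ (succ (succ zero)))) (refl Nat (succ (succ (succ zero)))) (refl Nat (succ (succ (succ zero))))) (refl (Eq Nat (succ (succ (succ zero))) (succ (succ (succ zero)))) (refl Nat (succ (succ (succ zero)))))
the term's type:
  Eq (Eq (Eq Nat (succ (succ (succ zero))) (succ (succ (succ zero)))) (refl Nat (succ (succ (succ zero)))) (refl Nat (succ (succ (succ zero))))) (refl (Eq Nat (succ (succ (succ zero))) (succ (succ (succ zero)))) (refl Nat (succ (succ (succ zero))))) (refl (Eq Nat (succ (succ (succ zero))) (succ (succ (succ zero)))) (refl Nat (succ (succ (succ zero)))))
steps to reach normal form (normal order): 10
already normal: no
first redex: a beta-redex


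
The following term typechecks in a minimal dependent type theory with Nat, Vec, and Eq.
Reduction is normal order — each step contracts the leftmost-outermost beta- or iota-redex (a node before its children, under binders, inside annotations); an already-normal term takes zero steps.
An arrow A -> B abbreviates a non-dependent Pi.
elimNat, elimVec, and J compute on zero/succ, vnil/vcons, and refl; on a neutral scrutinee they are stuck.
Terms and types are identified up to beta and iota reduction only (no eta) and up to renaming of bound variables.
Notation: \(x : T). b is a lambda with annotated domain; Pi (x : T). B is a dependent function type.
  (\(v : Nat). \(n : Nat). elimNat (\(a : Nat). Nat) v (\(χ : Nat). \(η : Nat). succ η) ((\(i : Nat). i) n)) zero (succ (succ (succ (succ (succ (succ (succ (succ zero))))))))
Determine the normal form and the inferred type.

reduced normal form:
  succ (succ (succ (succ (succ (succ (succ (succ zero)))))))
type:
  Nat
observation: the term reaches its normal form after 28 normal-order steps.


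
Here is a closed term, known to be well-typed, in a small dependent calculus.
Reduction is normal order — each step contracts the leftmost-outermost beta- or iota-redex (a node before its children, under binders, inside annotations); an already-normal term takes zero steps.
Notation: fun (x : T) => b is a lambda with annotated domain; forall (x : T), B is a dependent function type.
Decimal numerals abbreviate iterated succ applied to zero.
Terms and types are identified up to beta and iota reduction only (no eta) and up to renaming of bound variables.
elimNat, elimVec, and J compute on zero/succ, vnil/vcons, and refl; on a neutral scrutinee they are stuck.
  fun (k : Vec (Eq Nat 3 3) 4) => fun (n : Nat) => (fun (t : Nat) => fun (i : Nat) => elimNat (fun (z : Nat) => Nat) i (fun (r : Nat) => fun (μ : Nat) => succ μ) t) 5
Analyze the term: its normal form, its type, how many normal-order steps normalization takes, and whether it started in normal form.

resulting normal form:
  fun (k : Vec (Eq Nat 3 3) 4) => fun (n : Nat) => fun (t : Nat) => succ (succ (succ (succ (succ t))))
type:
  forall (k : Vec (Eq Nat 3 3) 4), forall (n : Nat), forall (t : Nat), Nat
normal-order step count: 17
already normal: no
first redex: a beta-redex


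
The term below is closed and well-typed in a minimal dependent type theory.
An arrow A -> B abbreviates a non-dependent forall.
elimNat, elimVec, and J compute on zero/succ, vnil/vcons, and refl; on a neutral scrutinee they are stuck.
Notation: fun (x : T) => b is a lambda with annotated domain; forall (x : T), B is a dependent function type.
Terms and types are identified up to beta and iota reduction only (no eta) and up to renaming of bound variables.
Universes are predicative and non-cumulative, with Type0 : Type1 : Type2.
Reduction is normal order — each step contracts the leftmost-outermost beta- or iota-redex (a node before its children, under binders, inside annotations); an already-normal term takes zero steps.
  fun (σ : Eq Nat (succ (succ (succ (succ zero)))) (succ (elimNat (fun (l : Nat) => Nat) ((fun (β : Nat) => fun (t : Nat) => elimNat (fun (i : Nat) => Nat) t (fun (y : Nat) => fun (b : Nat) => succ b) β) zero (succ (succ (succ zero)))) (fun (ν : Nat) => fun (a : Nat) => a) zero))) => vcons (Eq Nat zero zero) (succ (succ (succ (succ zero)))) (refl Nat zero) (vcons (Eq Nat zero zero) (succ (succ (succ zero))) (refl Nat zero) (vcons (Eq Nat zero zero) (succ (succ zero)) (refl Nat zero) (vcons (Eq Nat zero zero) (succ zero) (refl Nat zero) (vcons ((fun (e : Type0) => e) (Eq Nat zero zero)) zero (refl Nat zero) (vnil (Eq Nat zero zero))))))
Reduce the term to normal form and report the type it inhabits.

reduced normal form:
  fun (σ : Eq Nat (succ (succ (succ (succ zero)))) (succ (succ (succ (succ zero))))) => vcons (Eq Nat zero zero) (succ (succ (succ (succ zero)))) (refl Nat zero) (vcons (Eq Nat zero zero) (succ (succ (succ zero))) (refl Nat zero) (vcons (Eq Nat zero zero) (succ (succ zero)) (refl Nat zero) (vcons (Eq Nat zero zero) (succ zero) (refl Nat zero) (vcons (Eq Nat zero zero) zero (refl Nat zero) (vnil (Eq Nat zero zero))))))
the term's type:
  Eq Nat (succ (succ (succ (succ zero)))) (succ (succ (succ (succ zero)))) -> Vec (Eq Nat zero zero) (succ (succ (succ (succ (succ zero)))))
observation: the leftmost-outermost redex is an elimNat iota-redex, and normalization takes 5 steps.


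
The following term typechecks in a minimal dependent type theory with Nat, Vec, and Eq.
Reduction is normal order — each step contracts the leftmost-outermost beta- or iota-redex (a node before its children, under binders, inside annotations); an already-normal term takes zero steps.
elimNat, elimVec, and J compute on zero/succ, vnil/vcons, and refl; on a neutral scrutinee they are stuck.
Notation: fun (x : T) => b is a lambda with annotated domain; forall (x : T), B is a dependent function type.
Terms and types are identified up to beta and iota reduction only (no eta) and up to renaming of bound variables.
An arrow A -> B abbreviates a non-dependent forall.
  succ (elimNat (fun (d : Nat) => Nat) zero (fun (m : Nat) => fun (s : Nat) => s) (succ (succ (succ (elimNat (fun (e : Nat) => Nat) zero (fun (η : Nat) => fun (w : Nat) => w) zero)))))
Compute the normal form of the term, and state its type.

resulting normal form:
  succ zero
inferred type:
  Nat
observation: 11 normal-order steps separate the term from its normal form.


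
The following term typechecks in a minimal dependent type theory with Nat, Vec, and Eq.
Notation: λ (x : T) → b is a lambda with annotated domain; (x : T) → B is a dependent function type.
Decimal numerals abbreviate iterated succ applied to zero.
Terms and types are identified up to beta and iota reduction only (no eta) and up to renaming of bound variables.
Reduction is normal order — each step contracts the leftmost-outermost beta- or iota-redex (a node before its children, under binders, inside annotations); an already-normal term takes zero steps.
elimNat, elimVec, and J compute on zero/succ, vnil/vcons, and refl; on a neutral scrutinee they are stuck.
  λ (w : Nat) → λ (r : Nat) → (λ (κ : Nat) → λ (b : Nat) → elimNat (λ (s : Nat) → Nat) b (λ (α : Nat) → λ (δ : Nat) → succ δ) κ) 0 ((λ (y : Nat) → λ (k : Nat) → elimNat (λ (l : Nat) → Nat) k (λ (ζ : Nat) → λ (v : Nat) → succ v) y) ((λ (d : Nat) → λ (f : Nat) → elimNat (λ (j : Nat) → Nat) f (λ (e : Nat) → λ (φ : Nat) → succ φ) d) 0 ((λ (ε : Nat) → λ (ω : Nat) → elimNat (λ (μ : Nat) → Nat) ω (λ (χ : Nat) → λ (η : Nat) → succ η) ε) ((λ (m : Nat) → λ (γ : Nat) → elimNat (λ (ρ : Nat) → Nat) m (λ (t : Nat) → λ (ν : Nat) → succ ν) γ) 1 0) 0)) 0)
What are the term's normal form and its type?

normal form:
  λ (w : Nat) → λ (r : Nat) → 1
type:
  (w : Nat) → (r : Nat) → Nat


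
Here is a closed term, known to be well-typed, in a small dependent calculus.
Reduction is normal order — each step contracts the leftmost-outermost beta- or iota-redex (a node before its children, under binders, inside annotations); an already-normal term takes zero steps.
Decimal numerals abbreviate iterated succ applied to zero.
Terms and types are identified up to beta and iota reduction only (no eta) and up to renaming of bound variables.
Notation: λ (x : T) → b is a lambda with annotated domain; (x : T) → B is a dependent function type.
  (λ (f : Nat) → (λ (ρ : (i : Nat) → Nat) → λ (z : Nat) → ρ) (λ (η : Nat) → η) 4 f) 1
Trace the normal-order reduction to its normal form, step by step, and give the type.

normal-order reduction sequence:
  (λ (f : Nat) → (λ (ρ : (i : Nat) → Nat) → λ (z : Nat) → ρ) (λ (η : Nat) → η) 4 f) 1
  ~> (λ (f : (ρ : Nat) → Nat) → λ (i : Nat) → f) (λ (z : Nat) → z) 4 1
  ~> (λ (f : Nat) → λ (ρ : Nat) → ρ) 4 1
  ~> (λ (f : Nat) → f) 1
  ~> 1
type:
  Nat
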